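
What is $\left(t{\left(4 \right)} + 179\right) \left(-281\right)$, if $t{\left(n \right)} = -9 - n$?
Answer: $-46646$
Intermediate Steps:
$\left(t{\left(4 \right)} + 179\right) \left(-281\right) = \left(\left(-9 - 4\right) + 179\right) \left(-281\right) = \left(-13 + 179\right) \left(-281\right) = 166 \left(-281\right) = -46646$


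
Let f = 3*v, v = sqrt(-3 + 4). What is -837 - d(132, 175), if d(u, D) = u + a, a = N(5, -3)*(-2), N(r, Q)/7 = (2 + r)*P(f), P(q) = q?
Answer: -675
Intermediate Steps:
v = 1 (v = sqrt(1) = 1)
f = 3 (f = 3*1 = 3)
N(r, Q) = 42 + 21*r (N(r, Q) = 7*((2 + r)*3) = 7*(6 + 3*r) = 42 + 21*r)
a = -294 (a = (42 + 21*5)*(-2) = (42 + 105)*(-2) = 147*(-2) = -294)
d(u, D) = -294 + u (d(u, D) = u - 294 = -294 + u)
-837 - d(132, 175) = -837 - (-294 + 132) = -837 - 1*(-162) = -837 + 162 = -675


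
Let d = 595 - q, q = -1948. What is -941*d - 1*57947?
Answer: -2450910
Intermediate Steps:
d = 2543 (d = 595 - 1*(-1948) = 595 + 1948 = 2543)
-941*d - 1*57947 = -941*2543 - 1*57947 = -2392963 - 57947 = -2450910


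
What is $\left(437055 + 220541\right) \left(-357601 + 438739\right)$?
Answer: $53356024248$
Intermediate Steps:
$\left(437055 + 220541\right) \left(-357601 + 438739\right) = 657596 \cdot 81138 = 53356024248$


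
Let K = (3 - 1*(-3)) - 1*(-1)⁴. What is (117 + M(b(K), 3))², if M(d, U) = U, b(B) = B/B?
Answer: 14400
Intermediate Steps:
K = 5 (K = (3 + 3) - 1*1 = 6 - 1 = 5)
b(B) = 1
(117 + M(b(K), 3))² = (117 + 3)² = 120² = 14400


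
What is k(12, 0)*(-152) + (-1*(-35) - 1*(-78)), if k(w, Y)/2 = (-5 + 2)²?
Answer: -2623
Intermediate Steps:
k(w, Y) = 18 (k(w, Y) = 2*(-5 + 2)² = 2*(-3)² = 2*9 = 18)
k(12, 0)*(-152) + (-1*(-35) - 1*(-78)) = 18*(-152) + (-1*(-35) - 1*(-78)) = -2736 + (35 + 78) = -2736 + 113 = -2623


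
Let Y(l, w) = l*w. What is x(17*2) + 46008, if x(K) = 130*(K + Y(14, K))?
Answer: 112308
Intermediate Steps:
x(K) = 1950*K (x(K) = 130*(K + 14*K) = 130*(15*K) = 1950*K)
x(17*2) + 46008 = 1950*(17*2) + 46008 = 1950*34 + 46008 = 66300 + 46008 = 112308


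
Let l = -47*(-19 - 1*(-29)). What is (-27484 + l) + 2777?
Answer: -25177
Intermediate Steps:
l = -470 (l = -47*(-19 + 29) = -47*10 = -470)
(-27484 + l) + 2777 = (-27484 - 470) + 2777 = -27954 + 2777 = -25177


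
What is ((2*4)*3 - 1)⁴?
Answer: 279841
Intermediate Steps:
((2*4)*3 - 1)⁴ = (8*3 - 1)⁴ = (24 - 1)⁴ = 23⁴ = 279841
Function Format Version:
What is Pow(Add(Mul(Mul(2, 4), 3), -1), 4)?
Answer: 279841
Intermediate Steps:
Pow(Add(Mul(Mul(2, 4), 3), -1), 4) = Pow(Add(Mul(8, 3), -1), 4) = Pow(Add(24, -1), 4) = Pow(23, 4) = 279841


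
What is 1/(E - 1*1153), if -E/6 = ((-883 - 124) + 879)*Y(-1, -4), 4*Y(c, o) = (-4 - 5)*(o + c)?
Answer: 1/7487 ≈ 0.00013356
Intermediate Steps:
Y(c, o) = -9*c/4 - 9*o/4 (Y(c, o) = ((-4 - 5)*(o + c))/4 = (-9*(c + o))/4 = (-9*c - 9*o)/4 = -9*c/4 - 9*o/4)
E = 8640 (E = -6*((-883 - 124) + 879)*(-9/4*(-1) - 9/4*(-4)) = -6*(-1007 + 879)*(9/4 + 9) = -(-768)*45/4 = -6*(-1440) = 8640)
1/(E - 1*1153) = 1/(8640 - 1*1153) = 1/(8640 - 1153) = 1/7487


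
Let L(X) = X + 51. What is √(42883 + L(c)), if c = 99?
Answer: √43033 ≈ 207.44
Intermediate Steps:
L(X) = 51 + X
√(42883 + L(c)) = √(42883 + (51 + 99)) = √(42883 + 150) = √43033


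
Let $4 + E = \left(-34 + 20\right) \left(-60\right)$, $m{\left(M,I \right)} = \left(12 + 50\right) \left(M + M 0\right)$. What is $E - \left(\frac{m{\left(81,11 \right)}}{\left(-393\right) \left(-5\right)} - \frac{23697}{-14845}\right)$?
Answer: $\frac{1617690607}{1944695} \approx 831.85$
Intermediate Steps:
$m{\left(M,I \right)} = 62 M$ ($m{\left(M,I \right)} = 62 \left(M + 0\right) = 62 M$)
$E = 836$ ($E = -4 + \left(-34 + 20\right) \left(-60\right) = -4 - -840 = -4 + 840 = 836$)
$E - \left(\frac{m{\left(81,11 \right)}}{\left(-393\right) \left(-5\right)} - \frac{23697}{-14845}\right) = 836 - \left(\frac{62 \cdot 81}{\left(-393\right) \left(-5\right)} - \frac{23697}{-14845}\right) = 836 - \left(\frac{5022}{1965} - - \frac{23697}{14845}\right) = 836 - \left(5022 \cdot \frac{1}{1965} + \frac{23697}{14845}\right) = 836 - \left(\frac{1674}{655} + \frac{23697}{14845}\right) = 836 - \frac{8074413}{1944695} = \frac{1617690607}{1944695}$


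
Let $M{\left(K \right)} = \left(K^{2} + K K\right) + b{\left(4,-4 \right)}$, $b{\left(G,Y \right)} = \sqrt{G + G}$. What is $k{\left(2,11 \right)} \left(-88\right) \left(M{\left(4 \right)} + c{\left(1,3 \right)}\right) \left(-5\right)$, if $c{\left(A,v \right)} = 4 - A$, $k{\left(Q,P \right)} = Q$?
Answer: $30800 + 1760 \sqrt{2} \approx 33289.0$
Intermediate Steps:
$b{\left(G,Y \right)} = \sqrt{2} \sqrt{G}$ ($b{\left(G,Y \right)} = \sqrt{2 G} = \sqrt{2} \sqrt{G}$)
$M{\left(K \right)} = 2 \sqrt{2} + 2 K^{2}$ ($M{\left(K \right)} = \left(K^{2} + K K\right) + \sqrt{2} \sqrt{4} = \left(K^{2} + K^{2}\right) + \sqrt{2} \cdot 2 = 2 K^{2} + 2 \sqrt{2} = 2 \sqrt{2} + 2 K^{2}$)
$k{\left(2,11 \right)} \left(-88\right) \left(M{\left(4 \right)} + c{\left(1,3 \right)}\right) \left(-5\right) = 2 \left(-88\right) \left(\left(2 \sqrt{2} + 2 \cdot 4^{2}\right) + \left(4 - 1\right)\right) \left(-5\right) = - 176 \left(\left(2 \sqrt{2} + 2 \cdot 16\right) + \left(4 - 1\right)\right) \left(-5\right) = - 176 \left(\left(2 \sqrt{2} + 32\right) + 3\right) \left(-5\right) = - 176 \left(\left(32 + 2 \sqrt{2}\right) + 3\right) \left(-5\right) = - 176 \left(35 + 2 \sqrt{2}\right) \left(-5\right) = - 176 \left(-175 - 10 \sqrt{2}\right) = 30800 + 1760 \sqrt{2}$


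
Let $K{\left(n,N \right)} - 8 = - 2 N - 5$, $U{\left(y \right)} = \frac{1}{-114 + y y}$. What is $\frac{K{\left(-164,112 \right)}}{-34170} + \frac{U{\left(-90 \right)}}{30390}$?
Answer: $\frac{105167701}{16260534180} \approx 0.0064677$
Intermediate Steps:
$U{\left(y \right)} = \frac{1}{-114 + y^{2}}$
$K{\left(n,N \right)} = 3 - 2 N$ ($K{\left(n,N \right)} = 8 - \left(5 + 2 N\right) = 3 - 2 N$)
$\frac{K{\left(-164,112 \right)}}{-34170} + \frac{U{\left(-90 \right)}}{30390} = \frac{3 - 224}{-34170} + \frac{1}{\left(-114 + \left(-90\right)^{2}\right) 30390} = \left(3 - 224\right) \left(- \frac{1}{34170}\right) + \frac{1}{-114 + 8100} \cdot \frac{1}{30390} = \left(-221\right) \left(- \frac{1}{34170}\right) + \frac{1}{7986} \cdot \frac{1}{30390} = \frac{13}{2010} + \frac{1}{7986} \cdot \frac{1}{30390} = \frac{13}{2010} + \frac{1}{242694540} = \frac{105167701}{16260534180}$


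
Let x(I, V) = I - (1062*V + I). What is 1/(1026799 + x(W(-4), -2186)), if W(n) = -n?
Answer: 1/3348331 ≈ 2.9866e-7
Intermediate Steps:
x(I, V) = -1062*V (x(I, V) = I - (I + 1062*V) = I + (-I - 1062*V) = -1062*V)
1/(1026799 + x(W(-4), -2186)) = 1/(1026799 - 1062*(-2186)) = 1/(1026799 + 2321532) = 1/3348331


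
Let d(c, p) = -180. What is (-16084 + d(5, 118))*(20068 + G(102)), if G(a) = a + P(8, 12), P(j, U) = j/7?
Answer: -2296444272/7 ≈ -3.2806e+8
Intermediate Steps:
P(j, U) = j/7 (P(j, U) = j*(⅐) = j/7)
G(a) = 8/7 + a (G(a) = a + (⅐)*8 = a + 8/7 = 8/7 + a)
(-16084 + d(5, 118))*(20068 + G(102)) = (-16084 - 180)*(20068 + (8/7 + 102)) = -16264*(20068 + 722/7) = -16264*141198/7 = -2296444272/7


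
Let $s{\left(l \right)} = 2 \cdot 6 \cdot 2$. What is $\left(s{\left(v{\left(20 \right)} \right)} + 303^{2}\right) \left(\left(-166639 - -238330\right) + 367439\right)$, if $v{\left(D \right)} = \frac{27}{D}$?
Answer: $40326625290$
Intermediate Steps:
$s{\left(l \right)} = 24$ ($s{\left(l \right)} = 12 \cdot 2 = 24$)
$\left(s{\left(v{\left(20 \right)} \right)} + 303^{2}\right) \left(\left(-166639 - -238330\right) + 367439\right) = \left(24 + 303^{2}\right) \left(\left(-166639 - -238330\right) + 367439\right) = \left(24 + 91809\right) \left(\left(-166639 + 238330\right) + 367439\right) = 91833 \left(71691 + 367439\right) = 91833 \cdot 439130 = 40326625290$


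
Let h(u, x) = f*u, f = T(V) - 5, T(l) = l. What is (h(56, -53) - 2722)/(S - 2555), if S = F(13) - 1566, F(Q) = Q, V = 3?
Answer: 109/158 ≈ 0.68987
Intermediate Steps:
f = -2 (f = 3 - 5 = -2)
h(u, x) = -2*u
S = -1553 (S = 13 - 1566 = -1553)
(h(56, -53) - 2722)/(S - 2555) = (-2*56 - 2722)/(-1553 - 2555) = (-112 - 2722)/(-4108) = -2834*(-1/4108) = 109/158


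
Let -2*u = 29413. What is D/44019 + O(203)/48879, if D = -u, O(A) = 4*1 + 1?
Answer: 2384939/7136334 ≈ 0.33420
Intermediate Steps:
u = -29413/2 (u = -½*29413 = -29413/2 ≈ -14707.)
O(A) = 5 (O(A) = 4 + 1 = 5)
D = 29413/2 (D = -1*(-29413/2) = 29413/2 ≈ 14707.)
D/44019 + O(203)/48879 = (29413/2)/44019 + 5/48879 = (29413/2)*(1/44019) + 5*(1/48879) = 439/1314 + 5/48879 = 2384939/7136334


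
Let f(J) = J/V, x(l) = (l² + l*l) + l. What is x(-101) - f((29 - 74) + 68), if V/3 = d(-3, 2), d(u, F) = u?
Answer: 182732/9 ≈ 20304.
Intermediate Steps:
x(l) = l + 2*l² (x(l) = (l² + l²) + l = 2*l² + l = l + 2*l²)
V = -9 (V = 3*(-3) = -9)
f(J) = -J/9 (f(J) = J/(-9) = J*(-⅑) = -J/9)
x(-101) - f((29 - 74) + 68) = -101*(1 + 2*(-101)) - (-1)*((29 - 74) + 68)/9 = -101*(1 - 202) - (-1)*(-45 + 68)/9 = -101*(-201) - (-1)*23/9 = 20301 - 1*(-23/9) = 20301 + 23/9 = 182732/9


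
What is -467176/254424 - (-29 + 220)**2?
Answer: -1160263640/31803 ≈ -36483.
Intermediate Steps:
-467176/254424 - (-29 + 220)**2 = -467176*1/254424 - 1*191**2 = -58397/31803 - 1*36481 = -58397/31803 - 36481 = -1160263640/31803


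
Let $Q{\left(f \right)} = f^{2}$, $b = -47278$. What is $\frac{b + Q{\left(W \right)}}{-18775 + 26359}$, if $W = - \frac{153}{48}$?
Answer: $- \frac{12100567}{1941504} \approx -6.2326$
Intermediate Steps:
$W = - \frac{51}{16}$ ($W = \left(-153\right) \frac{1}{48} = - \frac{51}{16} \approx -3.1875$)
$\frac{b + Q{\left(W \right)}}{-18775 + 26359} = \frac{-47278 + \left(- \frac{51}{16}\right)^{2}}{-18775 + 26359} = \frac{-47278 + \frac{2601}{256}}{7584} = \left(- \frac{12100567}{256}\right) \frac{1}{7584} = - \frac{12100567}{1941504}$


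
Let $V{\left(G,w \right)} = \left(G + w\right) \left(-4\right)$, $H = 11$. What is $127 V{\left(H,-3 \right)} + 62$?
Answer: $-4002$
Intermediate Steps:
$V{\left(G,w \right)} = - 4 G - 4 w$
$127 V{\left(H,-3 \right)} + 62 = 127 \left(\left(-4\right) 11 - -12\right) + 62 = 127 \left(-44 + 12\right) + 62 = 127 \left(-32\right) + 62 = -4064 + 62 = -4002$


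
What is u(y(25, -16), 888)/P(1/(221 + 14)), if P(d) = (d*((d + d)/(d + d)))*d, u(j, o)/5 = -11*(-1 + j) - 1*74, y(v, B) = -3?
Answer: -8283750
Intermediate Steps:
u(j, o) = -315 - 55*j (u(j, o) = 5*(-11*(-1 + j) - 1*74) = 5*((11 - 11*j) - 74) = 5*(-63 - 11*j) = -315 - 55*j)
P(d) = d² (P(d) = (d*((2*d)/((2*d))))*d = (d*((2*d)*(1/(2*d))))*d = (d*1)*d = d*d = d²)
u(y(25, -16), 888)/P(1/(221 + 14)) = (-315 - 55*(-3))/((1/(221 + 14))²) = (-315 + 165)/((1/235)²) = -150/((1/235)²) = -150/1/55225 = -150*55225 = -8283750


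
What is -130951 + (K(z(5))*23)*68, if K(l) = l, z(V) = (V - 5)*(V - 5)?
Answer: -130951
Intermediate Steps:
z(V) = (-5 + V)**2 (z(V) = (-5 + V)*(-5 + V) = (-5 + V)**2)
-130951 + (K(z(5))*23)*68 = -130951 + ((-5 + 5)**2*23)*68 = -130951 + (0**2*23)*68 = -130951 + (0*23)*68 = -130951 + 0*68 = -130951 + 0 = -130951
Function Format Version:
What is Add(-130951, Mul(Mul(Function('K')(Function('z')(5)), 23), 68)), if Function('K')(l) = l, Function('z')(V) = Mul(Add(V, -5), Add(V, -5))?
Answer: -130951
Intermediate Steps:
Function('z')(V) = Pow(Add(-5, V), 2) (Function('z')(V) = Mul(Add(-5, V), Add(-5, V)) = Pow(Add(-5, V), 2))
Add(-130951, Mul(Mul(Function('K')(Function('z')(5)), 23), 68)) = Add(-130951, Mul(Mul(Pow(Add(-5, 5), 2), 23), 68)) = Add(-130951, Mul(Mul(Pow(0, 2), 23), 68)) = Add(-130951, Mul(Mul(0, 23), 68)) = Add(-130951, Mul(0, 68)) = Add(-130951, 0) = -130951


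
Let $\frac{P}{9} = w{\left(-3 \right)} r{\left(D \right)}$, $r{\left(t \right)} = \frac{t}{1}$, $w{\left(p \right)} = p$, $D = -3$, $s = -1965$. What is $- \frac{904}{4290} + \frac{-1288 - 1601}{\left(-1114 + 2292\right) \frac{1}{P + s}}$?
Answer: $\frac{5837218282}{1263405} \approx 4620.2$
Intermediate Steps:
$r{\left(t \right)} = t$ ($r{\left(t \right)} = t 1 = t$)
$P = 81$ ($P = 9 \left(\left(-3\right) \left(-3\right)\right) = 9 \cdot 9 = 81$)
$- \frac{904}{4290} + \frac{-1288 - 1601}{\left(-1114 + 2292\right) \frac{1}{P + s}} = - \frac{904}{4290} + \frac{-1288 - 1601}{\left(-1114 + 2292\right) \frac{1}{81 - 1965}} = \left(-904\right) \frac{1}{4290} + \frac{-1288 - 1601}{1178 \frac{1}{-1884}} = - \frac{452}{2145} - \frac{2889}{1178 \left(- \frac{1}{1884}\right)} = - \frac{452}{2145} - \frac{2889}{- \frac{589}{942}} = - \frac{452}{2145} - - \frac{2721438}{589} = - \frac{452}{2145} + \frac{2721438}{589} = \frac{5837218282}{1263405}$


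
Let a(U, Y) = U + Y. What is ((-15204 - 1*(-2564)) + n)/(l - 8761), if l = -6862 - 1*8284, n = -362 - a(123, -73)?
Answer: 1004/1839 ≈ 0.54595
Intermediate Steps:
n = -412 (n = -362 - (123 - 73) = -362 - 1*50 = -362 - 50 = -412)
l = -15146 (l = -6862 - 8284 = -15146)
((-15204 - 1*(-2564)) + n)/(l - 8761) = ((-15204 - 1*(-2564)) - 412)/(-15146 - 8761) = ((-15204 + 2564) - 412)/(-23907) = (-12640 - 412)*(-1/23907) = -13052*(-1/23907) = 1004/1839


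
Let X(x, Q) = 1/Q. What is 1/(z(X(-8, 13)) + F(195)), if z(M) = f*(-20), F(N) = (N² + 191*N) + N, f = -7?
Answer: 1/75605 ≈ 1.3227e-5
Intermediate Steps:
F(N) = N² + 192*N
z(M) = 140 (z(M) = -7*(-20) = 140)
1/(z(X(-8, 13)) + F(195)) = 1/(140 + 195*(192 + 195)) = 1/(140 + 195*387) = 1/(140 + 75465) = 1/75605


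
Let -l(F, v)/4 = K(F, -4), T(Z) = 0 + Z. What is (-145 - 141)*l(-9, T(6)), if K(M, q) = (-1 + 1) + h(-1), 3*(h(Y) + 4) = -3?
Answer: -5720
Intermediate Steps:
h(Y) = -5 (h(Y) = -4 + (1/3)*(-3) = -4 - 1 = -5)
K(M, q) = -5 (K(M, q) = (-1 + 1) - 5 = 0 - 5 = -5)
T(Z) = Z
l(F, v) = 20 (l(F, v) = -4*(-5) = 20)
(-145 - 141)*l(-9, T(6)) = (-145 - 141)*20 = -286*20 = -5720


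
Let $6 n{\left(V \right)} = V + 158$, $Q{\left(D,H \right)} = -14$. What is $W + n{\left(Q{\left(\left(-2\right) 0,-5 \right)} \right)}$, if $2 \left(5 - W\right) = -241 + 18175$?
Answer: $-8938$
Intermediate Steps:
$n{\left(V \right)} = \frac{79}{3} + \frac{V}{6}$ ($n{\left(V \right)} = \frac{V + 158}{6} = \frac{158 + V}{6} = \frac{79}{3} + \frac{V}{6}$)
$W = -8962$ ($W = 5 - \frac{-241 + 18175}{2} = 5 - 8967 = -8962$)
$W + n{\left(Q{\left(\left(-2\right) 0,-5 \right)} \right)} = -8962 + \left(\frac{79}{3} + \frac{1}{6} \left(-14\right)\right) = -8962 + \left(\frac{79}{3} - \frac{7}{3}\right) = -8962 + 24 = -8938$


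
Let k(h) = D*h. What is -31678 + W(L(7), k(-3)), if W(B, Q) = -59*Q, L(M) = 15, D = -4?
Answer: -32386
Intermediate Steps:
k(h) = -4*h
-31678 + W(L(7), k(-3)) = -31678 - (-236)*(-3) = -31678 - 59*12 = -31678 - 708 = -32386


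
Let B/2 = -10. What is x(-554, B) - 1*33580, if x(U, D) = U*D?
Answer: -22500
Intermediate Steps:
B = -20 (B = 2*(-10) = -20)
x(U, D) = D*U
x(-554, B) - 1*33580 = -20*(-554) - 1*33580 = 11080 - 33580 = -22500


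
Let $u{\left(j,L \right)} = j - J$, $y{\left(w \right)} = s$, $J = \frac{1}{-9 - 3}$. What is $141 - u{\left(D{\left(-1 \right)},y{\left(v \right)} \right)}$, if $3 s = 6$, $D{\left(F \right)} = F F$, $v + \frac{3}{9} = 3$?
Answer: $\frac{1679}{12} \approx 139.92$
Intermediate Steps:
$v = \frac{8}{3}$ ($v = - \frac{1}{3} + 3 = \frac{8}{3} \approx 2.6667$)
$J = - \frac{1}{12}$ ($J = \frac{1}{-12} = - \frac{1}{12} \approx -0.083333$)
$D{\left(F \right)} = F^{2}$
$s = 2$ ($s = \frac{1}{3} \cdot 6 = 2$)
$y{\left(w \right)} = 2$
$u{\left(j,L \right)} = \frac{1}{12} + j$ ($u{\left(j,L \right)} = j - - \frac{1}{12} = j + \frac{1}{12} = \frac{1}{12} + j$)
$141 - u{\left(D{\left(-1 \right)},y{\left(v \right)} \right)} = 141 - \left(\frac{1}{12} + \left(-1\right)^{2}\right) = 141 - \left(\frac{1}{12} + 1\right) = 141 - \frac{13}{12} = \frac{1679}{12}$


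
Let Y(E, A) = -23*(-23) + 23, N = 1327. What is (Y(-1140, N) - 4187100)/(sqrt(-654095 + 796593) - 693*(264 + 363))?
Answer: 1819101158028/188799666623 + 4186548*sqrt(142498)/188799666623 ≈ 9.6435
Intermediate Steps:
Y(E, A) = 552 (Y(E, A) = 529 + 23 = 552)
(Y(-1140, N) - 4187100)/(sqrt(-654095 + 796593) - 693*(264 + 363)) = (552 - 4187100)/(sqrt(-654095 + 796593) - 693*(264 + 363)) = -4186548/(sqrt(142498) - 693*627) = -4186548/(sqrt(142498) - 434511) = -4186548/(-434511 + sqrt(142498))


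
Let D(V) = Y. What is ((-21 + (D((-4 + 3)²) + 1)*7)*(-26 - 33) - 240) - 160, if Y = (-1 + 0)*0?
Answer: 426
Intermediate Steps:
Y = 0 (Y = -1*0 = 0)
D(V) = 0
((-21 + (D((-4 + 3)²) + 1)*7)*(-26 - 33) - 240) - 160 = ((-21 + (0 + 1)*7)*(-26 - 33) - 240) - 160 = ((-21 + 1*7)*(-59) - 240) - 160 = ((-21 + 7)*(-59) - 240) - 160 = (-14*(-59) - 240) - 160 = (826 - 240) - 160 = 586 - 160 = 426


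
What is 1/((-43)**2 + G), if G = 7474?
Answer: 1/9323 ≈ 0.00010726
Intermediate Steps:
1/((-43)**2 + G) = 1/((-43)**2 + 7474) = 1/(1849 + 7474) = 1/9323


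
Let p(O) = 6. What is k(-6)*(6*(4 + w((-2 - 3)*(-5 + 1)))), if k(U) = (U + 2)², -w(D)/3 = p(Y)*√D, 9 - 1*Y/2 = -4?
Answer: 384 - 3456*√5 ≈ -7343.9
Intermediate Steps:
Y = 26 (Y = 18 - 2*(-4) = 18 + 8 = 26)
w(D) = -18*√D
k(U) = (2 + U)²
k(-6)*(6*(4 + w((-2 - 3)*(-5 + 1)))) = (2 - 6)²*(6*(4 - 18*2*√5)) = (-4)²*(6*(4 - 18*2*√5)) = 16*(6*(4 - 36*√5)) = 16*(24 - 216*√5) = 384 - 3456*√5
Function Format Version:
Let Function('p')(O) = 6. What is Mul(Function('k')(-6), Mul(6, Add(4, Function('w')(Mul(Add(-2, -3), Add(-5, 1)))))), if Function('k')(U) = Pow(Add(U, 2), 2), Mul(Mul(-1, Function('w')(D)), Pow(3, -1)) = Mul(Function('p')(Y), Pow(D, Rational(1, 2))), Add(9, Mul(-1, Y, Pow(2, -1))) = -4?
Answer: Add(384, Mul(-3456, Pow(5, Rational(1, 2)))) ≈ -7343.9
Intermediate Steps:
Y = 26 (Y = Add(18, Mul(-2, -4)) = Add(18, 8) = 26)
Function('w')(D) = Mul(-18, Pow(D, Rational(1, 2))) (Function('w')(D) = Mul(-3, Mul(6, Pow(D, Rational(1, 2)))) = Mul(-18, Pow(D, Rational(1, 2))))
Function('k')(U) = Pow(Add(2, U), 2)
Mul(Function('k')(-6), Mul(6, Add(4, Function('w')(Mul(Add(-2, -3), Add(-5, 1)))))) = Mul(Pow(Add(2, -6), 2), Mul(6, Add(4, Mul(-18, Pow(Mul(Add(-2, -3), Add(-5, 1)), Rational(1, 2)))))) = Mul(Pow(-4, 2), Mul(6, Add(4, Mul(-18, Pow(Mul(-5, -4), Rational(1, 2)))))) = Mul(16, Mul(6, Add(4, Mul(-18, Pow(20, Rational(1, 2)))))) = Mul(16, Mul(6, Add(4, Mul(-18, Mul(2, Pow(5, Rational(1, 2))))))) = Mul(16, Mul(6, Add(4, Mul(-36, Pow(5, Rational(1, 2)))))) = Mul(16, Add(24, Mul(-216, Pow(5, Rational(1, 2))))) = Add(384, Mul(-3456, Pow(5, Rational(1, 2))))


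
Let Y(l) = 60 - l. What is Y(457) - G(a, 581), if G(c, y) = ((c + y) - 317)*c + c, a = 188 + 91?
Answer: -152173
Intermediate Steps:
a = 279
G(c, y) = c + c*(-317 + c + y) (G(c, y) = (-317 + c + y)*c + c = c*(-317 + c + y) + c = c + c*(-317 + c + y))
Y(457) - G(a, 581) = (60 - 1*457) - 279*(-316 + 279 + 581) = (60 - 457) - 279*544 = -397 - 1*151776 = -397 - 151776 = -152173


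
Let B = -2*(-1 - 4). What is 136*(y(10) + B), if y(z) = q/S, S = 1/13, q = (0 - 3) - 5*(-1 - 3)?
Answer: 31416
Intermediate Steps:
q = 17 (q = -3 - 5*(-4) = -3 + 20 = 17)
B = 10 (B = -2*(-5) = 10)
S = 1/13 ≈ 0.076923
y(z) = 221 (y(z) = 17/(1/13) = 17*13 = 221)
136*(y(10) + B) = 136*(221 + 10) = 136*231 = 31416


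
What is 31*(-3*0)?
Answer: 0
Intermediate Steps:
31*(-3*0) = 31*0 = 0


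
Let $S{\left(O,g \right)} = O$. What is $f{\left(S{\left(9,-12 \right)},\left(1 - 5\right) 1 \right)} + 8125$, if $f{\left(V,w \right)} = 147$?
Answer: $8272$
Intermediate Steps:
$f{\left(S{\left(9,-12 \right)},\left(1 - 5\right) 1 \right)} + 8125 = 147 + 8125 = 8272$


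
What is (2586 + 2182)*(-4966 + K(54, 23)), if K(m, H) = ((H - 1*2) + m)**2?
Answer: 3142112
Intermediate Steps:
K(m, H) = (-2 + H + m)**2 (K(m, H) = ((H - 2) + m)**2 = ((-2 + H) + m)**2 = (-2 + H + m)**2)
(2586 + 2182)*(-4966 + K(54, 23)) = (2586 + 2182)*(-4966 + (-2 + 23 + 54)**2) = 4768*(-4966 + 75**2) = 4768*(-4966 + 5625) = 4768*659 = 3142112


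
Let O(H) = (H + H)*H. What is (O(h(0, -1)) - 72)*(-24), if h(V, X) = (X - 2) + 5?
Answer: 1536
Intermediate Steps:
h(V, X) = 3 + X (h(V, X) = (-2 + X) + 5 = 3 + X)
O(H) = 2*H**2 (O(H) = (2*H)*H = 2*H**2)
(O(h(0, -1)) - 72)*(-24) = (2*(3 - 1)**2 - 72)*(-24) = (2*2**2 - 72)*(-24) = (2*4 - 72)*(-24) = (8 - 72)*(-24) = -64*(-24) = 1536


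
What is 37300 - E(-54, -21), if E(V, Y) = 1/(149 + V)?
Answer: 3543499/95 ≈ 37300.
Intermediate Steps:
37300 - E(-54, -21) = 37300 - 1/(149 - 54) = 37300 - 1/95 = 3543499/95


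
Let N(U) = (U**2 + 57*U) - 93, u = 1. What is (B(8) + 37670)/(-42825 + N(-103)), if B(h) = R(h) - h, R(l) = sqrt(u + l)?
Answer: -7533/7636 ≈ -0.98651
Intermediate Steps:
R(l) = sqrt(1 + l)
N(U) = -93 + U**2 + 57*U
B(h) = sqrt(1 + h) - h
(B(8) + 37670)/(-42825 + N(-103)) = ((sqrt(1 + 8) - 1*8) + 37670)/(-42825 + (-93 + (-103)**2 + 57*(-103))) = ((sqrt(9) - 8) + 37670)/(-42825 + (-93 + 10609 - 5871)) = ((3 - 8) + 37670)/(-42825 + 4645) = (-5 + 37670)/(-38180) = 37665*(-1/38180) = -7533/7636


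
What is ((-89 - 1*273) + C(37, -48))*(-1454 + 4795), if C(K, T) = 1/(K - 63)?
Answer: -2419141/2 ≈ -1.2096e+6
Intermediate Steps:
C(K, T) = 1/(-63 + K)
((-89 - 1*273) + C(37, -48))*(-1454 + 4795) = ((-89 - 1*273) + 1/(-63 + 37))*(-1454 + 4795) = ((-89 - 273) + 1/(-26))*3341 = (-362 - 1/26)*3341 = -9413/26*3341 = -2419141/2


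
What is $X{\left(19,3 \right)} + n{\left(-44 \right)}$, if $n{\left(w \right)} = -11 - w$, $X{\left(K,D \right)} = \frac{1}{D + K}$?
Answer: $\frac{727}{22} \approx 33.045$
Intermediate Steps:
$X{\left(19,3 \right)} + n{\left(-44 \right)} = \frac{1}{3 + 19} - -33 = \frac{1}{22} + \left(-11 + 44\right) = \frac{1}{22} + 33 = \frac{727}{22}$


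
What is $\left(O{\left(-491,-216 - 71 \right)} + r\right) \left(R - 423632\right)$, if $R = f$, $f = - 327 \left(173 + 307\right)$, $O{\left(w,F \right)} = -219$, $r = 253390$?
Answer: $-146989057232$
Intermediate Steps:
$f = -156960$ ($f = \left(-327\right) 480 = -156960$)
$R = -156960$
$\left(O{\left(-491,-216 - 71 \right)} + r\right) \left(R - 423632\right) = \left(-219 + 253390\right) \left(-156960 - 423632\right) = 253171 \left(-580592\right) = -146989057232$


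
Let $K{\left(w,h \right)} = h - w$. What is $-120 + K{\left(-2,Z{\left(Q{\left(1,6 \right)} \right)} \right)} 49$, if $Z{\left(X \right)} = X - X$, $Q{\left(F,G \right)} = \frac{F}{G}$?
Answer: $-22$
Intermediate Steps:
$Z{\left(X \right)} = 0$
$-120 + K{\left(-2,Z{\left(Q{\left(1,6 \right)} \right)} \right)} 49 = -120 + \left(0 - -2\right) 49 = -120 + \left(0 + 2\right) 49 = -120 + 2 \cdot 49 = -120 + 98 = -22$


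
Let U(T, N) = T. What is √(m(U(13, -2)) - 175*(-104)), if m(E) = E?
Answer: √18213 ≈ 134.96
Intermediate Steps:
√(m(U(13, -2)) - 175*(-104)) = √(13 - 175*(-104)) = √(13 + 18200) = √18213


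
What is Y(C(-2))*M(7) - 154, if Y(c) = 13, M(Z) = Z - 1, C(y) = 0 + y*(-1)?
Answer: -76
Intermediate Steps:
C(y) = -y (C(y) = 0 - y = -y)
M(Z) = -1 + Z
Y(C(-2))*M(7) - 154 = 13*(-1 + 7) - 154 = 13*6 - 154 = 78 - 154 = -76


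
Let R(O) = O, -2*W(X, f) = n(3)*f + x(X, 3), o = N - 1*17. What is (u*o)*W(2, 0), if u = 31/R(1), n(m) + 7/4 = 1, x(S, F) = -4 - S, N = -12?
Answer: -2697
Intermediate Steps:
n(m) = -¾ (n(m) = -7/4 + 1 = -¾)
o = -29 (o = -12 - 1*17 = -12 - 17 = -29)
W(X, f) = 2 + X/2 + 3*f/8 (W(X, f) = -(-3*f/4 + (-4 - X))/2 = -(-4 - X - 3*f/4)/2 = 2 + X/2 + 3*f/8)
u = 31 (u = 31/1 = 31*1 = 31)
(u*o)*W(2, 0) = (31*(-29))*(2 + (½)*2 + (3/8)*0) = -899*(2 + 1 + 0) = -899*3 = -2697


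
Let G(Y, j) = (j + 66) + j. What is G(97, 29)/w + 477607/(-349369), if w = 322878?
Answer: -77082735595/56401781991 ≈ -1.3667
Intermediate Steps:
G(Y, j) = 66 + 2*j (G(Y, j) = (66 + j) + j = 66 + 2*j)
G(97, 29)/w + 477607/(-349369) = (66 + 2*29)/322878 + 477607/(-349369) = (66 + 58)*(1/322878) + 477607*(-1/349369) = 124*(1/322878) - 477607/349369 = 62/161439 - 477607/349369 = -77082735595/56401781991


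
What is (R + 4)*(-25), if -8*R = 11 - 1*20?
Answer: -1025/8 ≈ -128.13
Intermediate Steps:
R = 9/8 (R = -(11 - 1*20)/8 = -(11 - 20)/8 = -⅛*(-9) = 9/8 ≈ 1.1250)
(R + 4)*(-25) = (9/8 + 4)*(-25) = (41/8)*(-25) = -1025/8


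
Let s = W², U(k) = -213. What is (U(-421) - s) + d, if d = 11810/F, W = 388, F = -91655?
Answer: -2763528929/18331 ≈ -1.5076e+5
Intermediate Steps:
s = 150544 (s = 388² = 150544)
d = -2362/18331 (d = 11810/(-91655) = 11810*(-1/91655) = -2362/18331 ≈ -0.12885)
(U(-421) - s) + d = (-213 - 1*150544) - 2362/18331 = (-213 - 150544) - 2362/18331 = -150757 - 2362/18331 = -2763528929/18331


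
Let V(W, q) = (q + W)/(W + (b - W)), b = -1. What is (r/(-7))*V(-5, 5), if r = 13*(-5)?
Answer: 0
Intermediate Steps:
V(W, q) = -W - q (V(W, q) = (q + W)/(W + (-1 - W)) = (W + q)/(-1) = (W + q)*(-1) = -W - q)
r = -65
(r/(-7))*V(-5, 5) = (-65/(-7))*(-1*(-5) - 1*5) = (-65*(-1/7))*(5 - 5) = (65/7)*0 = 0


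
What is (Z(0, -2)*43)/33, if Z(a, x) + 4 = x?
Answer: -86/11 ≈ -7.8182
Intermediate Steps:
Z(a, x) = -4 + x
(Z(0, -2)*43)/33 = ((-4 - 2)*43)/33 = -6*43*(1/33) = -258*1/33 = -86/11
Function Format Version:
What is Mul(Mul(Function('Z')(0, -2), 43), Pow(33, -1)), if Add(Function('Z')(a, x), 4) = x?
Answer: Rational(-86, 11) ≈ -7.8182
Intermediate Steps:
Function('Z')(a, x) = Add(-4, x)
Mul(Mul(Function('Z')(0, -2), 43), Pow(33, -1)) = Mul(Mul(Add(-4, -2), 43), Pow(33, -1)) = Mul(Mul(-6, 43), Rational(1, 33)) = Mul(-258, Rational(1, 33)) = Rational(-86, 11)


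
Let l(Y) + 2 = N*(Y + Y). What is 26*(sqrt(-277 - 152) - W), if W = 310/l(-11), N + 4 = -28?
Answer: -310/27 + 26*I*sqrt(429) ≈ -11.481 + 538.52*I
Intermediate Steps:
N = -32 (N = -4 - 28 = -32)
l(Y) = -2 - 64*Y (l(Y) = -2 - 32*(Y + Y) = -2 - 64*Y)
W = 155/351 (W = 310/(-2 - 64*(-11)) = 310/(-2 + 704) = 310/702 = 310*(1/702) = 155/351 ≈ 0.44160)
26*(sqrt(-277 - 152) - W) = 26*(sqrt(-277 - 152) - 1*155/351) = 26*(sqrt(-429) - 155/351) = 26*(I*sqrt(429) - 155/351) = 26*(-155/351 + I*sqrt(429)) = -310/27 + 26*I*sqrt(429)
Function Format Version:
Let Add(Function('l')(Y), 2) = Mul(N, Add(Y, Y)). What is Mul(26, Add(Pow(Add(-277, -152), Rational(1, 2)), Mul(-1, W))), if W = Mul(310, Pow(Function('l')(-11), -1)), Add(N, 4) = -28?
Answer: Add(Rational(-310, 27), Mul(26, I, Pow(429, Rational(1, 2)))) ≈ Add(-11.481, Mul(538.52, I))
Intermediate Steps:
N = -32 (N = Add(-4, -28) = -32)
Function('l')(Y) = Add(-2, Mul(-64, Y)) (Function('l')(Y) = Add(-2, Mul(-32, Add(Y, Y))) = Add(-2, Mul(-32, Mul(2, Y))) = Add(-2, Mul(-64, Y)))
W = Rational(155, 351) (W = Mul(310, Pow(Add(-2, Mul(-64, -11)), -1)) = Mul(310, Pow(Add(-2, 704), -1)) = Mul(310, Pow(702, -1)) = Mul(310, Rational(1, 702)) = Rational(155, 351) ≈ 0.44160)
Mul(26, Add(Pow(Add(-277, -152), Rational(1, 2)), Mul(-1, W))) = Mul(26, Add(Pow(Add(-277, -152), Rational(1, 2)), Mul(-1, Rational(155, 351)))) = Mul(26, Add(Pow(-429, Rational(1, 2)), Rational(-155, 351))) = Mul(26, Add(Mul(I, Pow(429, Rational(1, 2))), Rational(-155, 351))) = Mul(26, Add(Rational(-155, 351), Mul(I, Pow(429, Rational(1, 2))))) = Add(Rational(-310, 27), Mul(26, I, Pow(429, Rational(1, 2))))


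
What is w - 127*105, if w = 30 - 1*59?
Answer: -13364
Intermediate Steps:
w = -29 (w = 30 - 59 = -29)
w - 127*105 = -29 - 127*105 = -29 - 13335 = -13364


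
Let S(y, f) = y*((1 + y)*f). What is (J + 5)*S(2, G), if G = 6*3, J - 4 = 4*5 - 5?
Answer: 2592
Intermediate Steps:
J = 19 (J = 4 + (4*5 - 5) = 4 + (20 - 5) = 4 + 15 = 19)
G = 18
S(y, f) = f*y*(1 + y) (S(y, f) = y*(f*(1 + y)) = f*y*(1 + y))
(J + 5)*S(2, G) = (19 + 5)*(18*2*(1 + 2)) = 24*(18*2*3) = 24*108 = 2592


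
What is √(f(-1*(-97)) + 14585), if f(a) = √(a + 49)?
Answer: √(14585 + √146) ≈ 120.82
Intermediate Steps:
f(a) = √(49 + a)
√(f(-1*(-97)) + 14585) = √(√(49 - 1*(-97)) + 14585) = √(√(49 + 97) + 14585) = √(√146 + 14585) = √(14585 + √146)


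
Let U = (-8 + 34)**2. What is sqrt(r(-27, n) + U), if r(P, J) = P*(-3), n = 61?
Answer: sqrt(757) ≈ 27.514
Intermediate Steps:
r(P, J) = -3*P
U = 676 (U = 26**2 = 676)
sqrt(r(-27, n) + U) = sqrt(-3*(-27) + 676) = sqrt(81 + 676) = sqrt(757)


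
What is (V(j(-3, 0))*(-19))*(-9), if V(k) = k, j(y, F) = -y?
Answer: 513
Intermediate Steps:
(V(j(-3, 0))*(-19))*(-9) = (-1*(-3)*(-19))*(-9) = (3*(-19))*(-9) = -57*(-9) = 513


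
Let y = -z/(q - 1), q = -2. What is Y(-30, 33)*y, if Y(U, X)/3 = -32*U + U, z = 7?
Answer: 6510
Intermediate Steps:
Y(U, X) = -93*U (Y(U, X) = 3*(-32*U + U) = 3*(-31*U) = -93*U)
y = 7/3 (y = -7/(-2 - 1) = -7/(-3) = -7*(-1)/3 = -1*(-7/3) = 7/3 ≈ 2.3333)
Y(-30, 33)*y = -93*(-30)*(7/3) = 2790*(7/3) = 6510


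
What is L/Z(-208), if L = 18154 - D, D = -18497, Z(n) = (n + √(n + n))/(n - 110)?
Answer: 1942503/35 + 1942503*I*√26/1820 ≈ 55500.0 + 5442.2*I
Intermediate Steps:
Z(n) = (n + √2*√n)/(-110 + n) (Z(n) = (n + √(2*n))/(-110 + n) = (n + √2*√n)/(-110 + n))
L = 36651 (L = 18154 - 1*(-18497) = 18154 + 18497 = 36651)
L/Z(-208) = 36651/(((-208 + √2*√(-208))/(-110 - 208))) = 36651/(((-208 + √2*(4*I*√13))/(-318))) = 36651/((-(-208 + 4*I*√26)/318)) = 36651/(104/159 - 2*I*√26/159)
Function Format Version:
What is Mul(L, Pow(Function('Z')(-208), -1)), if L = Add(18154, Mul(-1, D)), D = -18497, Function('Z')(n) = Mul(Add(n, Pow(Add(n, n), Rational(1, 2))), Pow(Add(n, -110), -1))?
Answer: Add(Rational(1942503, 35), Mul(Rational(1942503, 1820), I, Pow(26, Rational(1, 2)))) ≈ Add(55500., Mul(5442.2, I))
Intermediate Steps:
Function('Z')(n) = Mul(Pow(Add(-110, n), -1), Add(n, Mul(Pow(2, Rational(1, 2)), Pow(n, Rational(1, 2))))) (Function('Z')(n) = Mul(Add(n, Pow(Mul(2, n), Rational(1, 2))), Pow(Add(-110, n), -1)) = Mul(Add(n, Mul(Pow(2, Rational(1, 2)), Pow(n, Rational(1, 2)))), Pow(Add(-110, n), -1)) = Mul(Pow(Add(-110, n), -1), Add(n, Mul(Pow(2, Rational(1, 2)), Pow(n, Rational(1, 2))))))
L = 36651 (L = Add(18154, Mul(-1, -18497)) = Add(18154, 18497) = 36651)
Mul(L, Pow(Function('Z')(-208), -1)) = Mul(36651, Pow(Mul(Pow(Add(-110, -208), -1), Add(-208, Mul(Pow(2, Rational(1, 2)), Pow(-208, Rational(1, 2))))), -1)) = Mul(36651, Pow(Mul(Pow(-318, -1), Add(-208, Mul(Pow(2, Rational(1, 2)), Mul(4, I, Pow(13, Rational(1, 2)))))), -1)) = Mul(36651, Pow(Mul(Rational(-1, 318), Add(-208, Mul(4, I, Pow(26, Rational(1, 2))))), -1)) = Mul(36651, Pow(Add(Rational(104, 159), Mul(Rational(-2, 159), I, Pow(26, Rational(1, 2)))), -1))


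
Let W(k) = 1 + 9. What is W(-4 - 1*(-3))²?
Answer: 100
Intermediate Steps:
W(k) = 10
W(-4 - 1*(-3))² = 10² = 100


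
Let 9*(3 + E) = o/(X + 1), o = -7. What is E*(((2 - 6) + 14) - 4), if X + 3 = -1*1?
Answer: -148/9 ≈ -16.444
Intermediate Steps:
X = -4 (X = -3 - 1*1 = -3 - 1 = -4)
E = -74/27 (E = -3 + (-7/(-4 + 1))/9 = -3 + (-7/(-3))/9 = -3 + (-7*(-⅓))/9 = -3 + (⅑)*(7/3) = -3 + 7/27 = -74/27 ≈ -2.7407)
E*(((2 - 6) + 14) - 4) = -74*(((2 - 6) + 14) - 4)/27 = -74*((-4 + 14) - 4)/27 = -74*(10 - 4)/27 = -74/27*6 = -148/9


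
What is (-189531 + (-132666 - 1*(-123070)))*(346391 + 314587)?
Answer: -131618566206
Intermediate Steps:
(-189531 + (-132666 - 1*(-123070)))*(346391 + 314587) = (-189531 + (-132666 + 123070))*660978 = (-189531 - 9596)*660978 = -199127*660978 = -131618566206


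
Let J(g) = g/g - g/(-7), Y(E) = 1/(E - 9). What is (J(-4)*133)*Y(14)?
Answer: 57/5 ≈ 11.400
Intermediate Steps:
Y(E) = 1/(-9 + E)
J(g) = 1 + g/7 (J(g) = 1 - g*(-⅐) = 1 + g/7)
(J(-4)*133)*Y(14) = ((1 + (⅐)*(-4))*133)/(-9 + 14) = ((1 - 4/7)*133)/5 = ((3/7)*133)*(⅕) = 57*(⅕) = 57/5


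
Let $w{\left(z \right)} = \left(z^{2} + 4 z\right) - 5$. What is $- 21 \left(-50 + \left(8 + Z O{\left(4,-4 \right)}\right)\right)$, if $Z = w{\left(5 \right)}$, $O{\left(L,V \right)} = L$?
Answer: $-2478$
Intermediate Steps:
$w{\left(z \right)} = -5 + z^{2} + 4 z$
$Z = 40$ ($Z = -5 + 5^{2} + 4 \cdot 5 = -5 + 25 + 20 = 40$)
$- 21 \left(-50 + \left(8 + Z O{\left(4,-4 \right)}\right)\right) = - 21 \left(-50 + \left(8 + 40 \cdot 4\right)\right) = - 21 \left(-50 + \left(8 + 160\right)\right) = - 21 \left(-50 + 168\right) = \left(-21\right) 118 = -2478$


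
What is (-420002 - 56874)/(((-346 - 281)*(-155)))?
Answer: -476876/97185 ≈ -4.9069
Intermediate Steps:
(-420002 - 56874)/(((-346 - 281)*(-155))) = -476876/((-627*(-155))) = -476876/97185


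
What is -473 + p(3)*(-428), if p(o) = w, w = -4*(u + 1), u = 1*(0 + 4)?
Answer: 8087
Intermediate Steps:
u = 4 (u = 1*4 = 4)
w = -20 (w = -4*(4 + 1) = -4*5 = -20)
p(o) = -20
-473 + p(3)*(-428) = -473 - 20*(-428) = -473 + 8560 = 8087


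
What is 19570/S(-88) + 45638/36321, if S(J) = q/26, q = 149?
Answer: 18487651282/5411829 ≈ 3416.2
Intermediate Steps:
S(J) = 149/26
19570/S(-88) + 45638/36321 = 19570/(149/26) + 45638/36321 = 19570*(26/149) + 45638*(1/36321) = 508820/149 + 45638/36321 = 18487651282/5411829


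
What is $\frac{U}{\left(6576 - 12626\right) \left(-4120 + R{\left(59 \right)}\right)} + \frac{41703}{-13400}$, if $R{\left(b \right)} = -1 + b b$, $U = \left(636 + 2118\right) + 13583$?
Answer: $- \frac{806275501}{259424000} \approx -3.1079$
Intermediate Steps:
$U = 16337$ ($U = 2754 + 13583 = 16337$)
$R{\left(b \right)} = -1 + b^{2}$
$\frac{U}{\left(6576 - 12626\right) \left(-4120 + R{\left(59 \right)}\right)} + \frac{41703}{-13400} = \frac{16337}{\left(6576 - 12626\right) \left(-4120 - \left(1 - 59^{2}\right)\right)} + \frac{41703}{-13400} = \frac{16337}{\left(-6050\right) \left(-4120 + \left(-1 + 3481\right)\right)} + 41703 \left(- \frac{1}{13400}\right) = \frac{16337}{\left(-6050\right) \left(-4120 + 3480\right)} - \frac{41703}{13400} = \frac{16337}{\left(-6050\right) \left(-640\right)} - \frac{41703}{13400} = \frac{16337}{3872000} - \frac{41703}{13400} = - \frac{806275501}{259424000}$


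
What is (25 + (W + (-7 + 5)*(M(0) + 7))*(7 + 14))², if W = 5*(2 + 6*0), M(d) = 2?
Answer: 20449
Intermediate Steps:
W = 10 (W = 5*(2 + 0) = 5*2 = 10)
(25 + (W + (-7 + 5)*(M(0) + 7))*(7 + 14))² = (25 + (10 + (-7 + 5)*(2 + 7))*(7 + 14))² = (25 + (10 - 2*9)*21)² = (25 + (10 - 18)*21)² = (25 - 8*21)² = (25 - 168)² = (-143)² = 20449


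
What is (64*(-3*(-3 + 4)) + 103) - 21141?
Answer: -21230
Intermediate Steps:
(64*(-3*(-3 + 4)) + 103) - 21141 = (64*(-3*1) + 103) - 21141 = (64*(-3) + 103) - 21141 = (-192 + 103) - 21141 = -89 - 21141 = -21230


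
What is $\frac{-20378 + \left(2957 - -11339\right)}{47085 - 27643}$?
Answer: $- \frac{3041}{9721} \approx -0.31283$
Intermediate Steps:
$\frac{-20378 + \left(2957 - -11339\right)}{47085 - 27643} = \frac{-20378 + \left(2957 + 11339\right)}{19442} = \left(-20378 + 14296\right) \frac{1}{19442} = \left(-6082\right) \frac{1}{19442} = - \frac{3041}{9721}$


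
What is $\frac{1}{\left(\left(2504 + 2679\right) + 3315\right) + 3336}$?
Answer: $\frac{1}{11834} \approx 8.4502 \cdot 10^{-5}$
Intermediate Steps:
$\frac{1}{\left(\left(2504 + 2679\right) + 3315\right) + 3336} = \frac{1}{\left(5183 + 3315\right) + 3336} = \frac{1}{8498 + 3336} = \frac{1}{11834}$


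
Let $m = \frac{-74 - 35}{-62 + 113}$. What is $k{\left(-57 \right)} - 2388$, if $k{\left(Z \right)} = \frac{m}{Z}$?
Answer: $- \frac{6941807}{2907} \approx -2388.0$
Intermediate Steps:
$m = - \frac{109}{51} \approx -2.1373$
$k{\left(Z \right)} = - \frac{109}{51 Z}$
$k{\left(-57 \right)} - 2388 = - \frac{109}{51 \left(-57\right)} - 2388 = \left(- \frac{109}{51}\right) \left(- \frac{1}{57}\right) - 2388 = \frac{109}{2907} - 2388 = - \frac{6941807}{2907}$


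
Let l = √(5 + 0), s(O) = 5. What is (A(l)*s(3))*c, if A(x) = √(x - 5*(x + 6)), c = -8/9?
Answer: -40*I*√(30 + 4*√5)/9 ≈ -27.736*I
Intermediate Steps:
c = -8/9 (c = -8*⅑ = -8/9 ≈ -0.88889)
l = √5 ≈ 2.2361
A(x) = √(-30 - 4*x) (A(x) = √(x - 5*(6 + x)) = √(x + (-30 - 5*x)) = √(-30 - 4*x))
(A(l)*s(3))*c = (√(-30 - 4*√5)*5)*(-8/9) = (5*√(-30 - 4*√5))*(-8/9) = -40*√(-30 - 4*√5)/9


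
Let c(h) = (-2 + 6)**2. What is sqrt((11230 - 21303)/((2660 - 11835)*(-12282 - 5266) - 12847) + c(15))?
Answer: 5*sqrt(338516843254107)/22998579 ≈ 4.0000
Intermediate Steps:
c(h) = 16 (c(h) = 4**2 = 16)
sqrt((11230 - 21303)/((2660 - 11835)*(-12282 - 5266) - 12847) + c(15)) = sqrt((11230 - 21303)/((2660 - 11835)*(-12282 - 5266) - 12847) + 16) = sqrt(-10073/(-9175*(-17548) - 12847) + 16) = sqrt(-10073/(161002900 - 12847) + 16) = sqrt(-10073/160990053 + 16) = sqrt(-10073*1/160990053 + 16) = sqrt(-1439/22998579 + 16) = sqrt(367975825/22998579) = 5*sqrt(338516843254107)/22998579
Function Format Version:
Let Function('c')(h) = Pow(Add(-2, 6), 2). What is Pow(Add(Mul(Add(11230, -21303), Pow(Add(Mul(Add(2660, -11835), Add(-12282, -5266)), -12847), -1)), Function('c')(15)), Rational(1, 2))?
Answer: Mul(Rational(5, 22998579), Pow(338516843254107, Rational(1, 2))) ≈ 4.0000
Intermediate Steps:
Function('c')(h) = 16 (Function('c')(h) = Pow(4, 2) = 16)
Pow(Add(Mul(Add(11230, -21303), Pow(Add(Mul(Add(2660, -11835), Add(-12282, -5266)), -12847), -1)), Function('c')(15)), Rational(1, 2)) = Pow(Add(Mul(Add(11230, -21303), Pow(Add(Mul(Add(2660, -11835), Add(-12282, -5266)), -12847), -1)), 16), Rational(1, 2)) = Pow(Add(Mul(-10073, Pow(Add(Mul(-9175, -17548), -12847), -1)), 16), Rational(1, 2)) = Pow(Add(Mul(-10073, Pow(Add(161002900, -12847), -1)), 16), Rational(1, 2)) = Pow(Add(Mul(-10073, Pow(160990053, -1)), 16), Rational(1, 2)) = Pow(Add(Mul(-10073, Rational(1, 160990053)), 16), Rational(1, 2)) = Pow(Add(Rational(-1439, 22998579), 16), Rational(1, 2)) = Pow(Rational(367975825, 22998579), Rational(1, 2)) = Mul(Rational(5, 22998579), Pow(338516843254107, Rational(1, 2)))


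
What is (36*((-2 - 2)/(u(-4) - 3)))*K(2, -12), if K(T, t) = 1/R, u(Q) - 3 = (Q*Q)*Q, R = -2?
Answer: -9/8 ≈ -1.1250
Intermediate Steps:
u(Q) = 3 + Q³ (u(Q) = 3 + (Q*Q)*Q = 3 + Q²*Q = 3 + Q³)
K(T, t) = -½ (K(T, t) = 1/(-2) = -½)
(36*((-2 - 2)/(u(-4) - 3)))*K(2, -12) = (36*((-2 - 2)/((3 + (-4)³) - 3)))*(-½) = (36*(-4/((3 - 64) - 3)))*(-½) = (36*(-4/(-61 - 3)))*(-½) = (36*(-4/(-64)))*(-½) = (36*(-4*(-1/64)))*(-½) = (36*(1/16))*(-½) = (9/4)*(-½) = -9/8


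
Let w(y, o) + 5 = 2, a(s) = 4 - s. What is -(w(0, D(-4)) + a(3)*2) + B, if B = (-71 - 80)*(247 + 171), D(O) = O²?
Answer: -63117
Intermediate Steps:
B = -63118 (B = -151*418 = -63118)
w(y, o) = -3 (w(y, o) = -5 + 2 = -3)
-(w(0, D(-4)) + a(3)*2) + B = -(-3 + (4 - 1*3)*2) - 63118 = -(-3 + (4 - 3)*2) - 63118 = -(-3 + 1*2) - 63118 = -(-3 + 2) - 63118 = -1*(-1) - 63118 = 1 - 63118 = -63117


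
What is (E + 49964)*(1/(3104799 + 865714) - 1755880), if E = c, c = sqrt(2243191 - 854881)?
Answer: -348336235524758196/3970513 - 6971744366439*sqrt(1388310)/3970513 ≈ -8.9800e+10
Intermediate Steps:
c = sqrt(1388310) ≈ 1178.3
E = sqrt(1388310) ≈ 1178.3
(E + 49964)*(1/(3104799 + 865714) - 1755880) = (sqrt(1388310) + 49964)*(1/(3104799 + 865714) - 1755880) = (49964 + sqrt(1388310))*(1/3970513 - 1755880) = (49964 + sqrt(1388310))*(-6971744366439/3970513) = -348336235524758196/3970513 - 6971744366439*sqrt(1388310)/3970513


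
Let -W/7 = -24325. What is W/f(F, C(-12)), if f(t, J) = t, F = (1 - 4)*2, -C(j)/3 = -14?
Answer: -170275/6 ≈ -28379.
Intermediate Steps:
W = 170275 (W = -7*(-24325) = 170275)
C(j) = 42 (C(j) = -3*(-14) = 42)
F = -6 (F = -3*2 = -6)
W/f(F, C(-12)) = 170275/(-6) = 170275*(-⅙) = -170275/6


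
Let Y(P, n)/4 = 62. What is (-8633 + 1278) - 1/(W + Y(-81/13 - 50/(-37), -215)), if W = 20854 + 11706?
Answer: -241302841/32808 ≈ -7355.0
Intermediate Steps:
Y(P, n) = 248 (Y(P, n) = 4*62 = 248)
W = 32560
(-8633 + 1278) - 1/(W + Y(-81/13 - 50/(-37), -215)) = (-8633 + 1278) - 1/(32560 + 248) = -7355 - 1/32808 = -241302841/32808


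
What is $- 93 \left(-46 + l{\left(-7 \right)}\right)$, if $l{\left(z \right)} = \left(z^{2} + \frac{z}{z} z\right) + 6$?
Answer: $-186$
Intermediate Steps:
$l{\left(z \right)} = 6 + z + z^{2}$ ($l{\left(z \right)} = \left(z^{2} + 1 z\right) + 6 = \left(z^{2} + z\right) + 6 = \left(z + z^{2}\right) + 6 = 6 + z + z^{2}$)
$- 93 \left(-46 + l{\left(-7 \right)}\right) = - 93 \left(-46 + \left(6 - 7 + \left(-7\right)^{2}\right)\right) = - 93 \left(-46 + \left(6 - 7 + 49\right)\right) = - 93 \left(-46 + 48\right) = \left(-93\right) 2 = -186$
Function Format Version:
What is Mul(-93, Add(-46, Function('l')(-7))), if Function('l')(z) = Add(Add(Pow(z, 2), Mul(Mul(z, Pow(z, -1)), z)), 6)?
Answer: -186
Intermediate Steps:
Function('l')(z) = Add(6, z, Pow(z, 2)) (Function('l')(z) = Add(Add(Pow(z, 2), Mul(1, z)), 6) = Add(Add(Pow(z, 2), z), 6) = Add(Add(z, Pow(z, 2)), 6) = Add(6, z, Pow(z, 2)))
Mul(-93, Add(-46, Function('l')(-7))) = Mul(-93, Add(-46, Add(6, -7, Pow(-7, 2)))) = Mul(-93, Add(-46, Add(6, -7, 49))) = Mul(-93, Add(-46, 48)) = Mul(-93, 2) = -186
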